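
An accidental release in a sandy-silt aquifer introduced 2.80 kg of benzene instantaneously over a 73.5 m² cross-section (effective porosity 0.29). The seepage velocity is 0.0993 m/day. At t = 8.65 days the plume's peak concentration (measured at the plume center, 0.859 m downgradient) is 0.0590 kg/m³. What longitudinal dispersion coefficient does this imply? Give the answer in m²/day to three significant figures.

0.0456 m²/day

At the plume center C_max = M/(n_e·A·√(4πDt)), so D = M²/(4πt·(n_e·A·C_max)²).
n_e·A·C_max = 0.29 × 73.5 × 0.0590 = 1.258 kg/m.
D = 2.80²/(4π × 8.65 × 1.258²) = 0.0456 m²/day.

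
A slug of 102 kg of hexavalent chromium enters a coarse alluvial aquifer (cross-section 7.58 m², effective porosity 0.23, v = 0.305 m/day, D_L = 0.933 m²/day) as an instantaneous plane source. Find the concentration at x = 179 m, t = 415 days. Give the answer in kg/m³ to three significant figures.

For an instantaneous plane source, C(x,t) = M/(n_e·A·√(4πDt)) · exp(−(x−vt)²/(4Dt)), with n_e·A the pore (flow) area.
Plume center vt = 0.305 × 415 = 126.575 m, so the well at 179 m is 52.425 m downgradient of the peak.
√(4πDt) = 69.75 m, giving peak height M/(n_e·A·√(4πDt)) = 102/(0.23 × 7.58 × 69.75) = 0.8388 kg/m³.
(x−vt)²/(4Dt) = (52.425)²/(4 × 0.933 × 415) = 1.775; exp(−1.775) = 0.1695.
C = 0.8388 × 0.1695 = 0.142 kg/m³.

0.142 kg/m³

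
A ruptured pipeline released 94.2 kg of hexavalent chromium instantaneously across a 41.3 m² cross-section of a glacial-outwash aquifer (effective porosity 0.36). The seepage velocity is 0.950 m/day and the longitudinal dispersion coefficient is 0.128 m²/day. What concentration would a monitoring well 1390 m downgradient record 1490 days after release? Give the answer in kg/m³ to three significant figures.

For an instantaneous plane source, C(x,t) = M/(n_e·A·√(4πDt)) · exp(−(x−vt)²/(4Dt)), with n_e·A the pore (flow) area.
Plume center vt = 0.950 × 1490 = 1415.5 m, so the well at 1390 m is 25.5 m upgradient of the peak.
√(4πDt) = 48.96 m, giving peak height M/(n_e·A·√(4πDt)) = 94.2/(0.36 × 41.3 × 48.96) = 0.1294 kg/m³.
(x−vt)²/(4Dt) = (-25.5)²/(4 × 0.128 × 1490) = 0.8524; exp(−0.8524) = 0.4264.
C = 0.1294 × 0.4264 = 0.0552 kg/m³.

0.0552 kg/m³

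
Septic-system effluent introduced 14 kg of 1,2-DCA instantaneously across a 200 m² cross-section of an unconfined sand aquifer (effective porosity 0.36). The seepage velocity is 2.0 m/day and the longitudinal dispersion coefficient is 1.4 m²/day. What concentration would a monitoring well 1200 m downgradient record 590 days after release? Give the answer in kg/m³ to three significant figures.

For an instantaneous plane source, C(x,t) = M/(n_e·A·√(4πDt)) · exp(−(x−vt)²/(4Dt)), with n_e·A the pore (flow) area.
Plume center vt = 2.0 × 590 = 1180 m, so the well at 1200 m is 20 m downgradient of the peak.
√(4πDt) = 101.9 m, giving peak height M/(n_e·A·√(4πDt)) = 14/(0.36 × 200 × 101.9) = 0.001908 kg/m³.
(x−vt)²/(4Dt) = (20)²/(4 × 1.4 × 590) = 0.1211; exp(−0.1211) = 0.8859.
C = 0.001908 × 0.8859 = 0.00169 kg/m³.

0.00169 kg/m³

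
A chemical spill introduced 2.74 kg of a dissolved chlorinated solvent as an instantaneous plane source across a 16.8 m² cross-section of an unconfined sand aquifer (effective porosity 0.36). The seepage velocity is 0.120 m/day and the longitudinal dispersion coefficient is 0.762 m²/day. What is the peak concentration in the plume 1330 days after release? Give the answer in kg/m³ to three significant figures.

0.00401 kg/m³

The peak of an instantaneous 1D plume sits at x = vt; there the Gaussian factor is 1 and C_max = M/(n_e·A·√(4πDt)), where n_e·A is the pore area the mass is dissolved in.
√(4πDt) = √(4π × 0.762 × 1330) = 112.9 m, so C_max = 2.74/(0.36 × 16.8 × 112.9) = 0.00401 kg/m³.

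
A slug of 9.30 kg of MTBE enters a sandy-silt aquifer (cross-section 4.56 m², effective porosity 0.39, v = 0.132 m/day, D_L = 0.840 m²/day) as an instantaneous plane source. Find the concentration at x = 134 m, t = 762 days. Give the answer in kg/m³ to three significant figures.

0.0377 kg/m³

For an instantaneous plane source, C(x,t) = M/(n_e·A·√(4πDt)) · exp(−(x−vt)²/(4Dt)), with n_e·A the pore (flow) area.
Plume center vt = 0.132 × 762 = 100.584 m, so the well at 134 m is 33.416 m downgradient of the peak.
√(4πDt) = 89.69 m, giving peak height M/(n_e·A·√(4πDt)) = 9.30/(0.39 × 4.56 × 89.69) = 0.05831 kg/m³.
(x−vt)²/(4Dt) = (33.416)²/(4 × 0.840 × 762) = 0.4361; exp(−0.4361) = 0.6466.
C = 0.05831 × 0.6466 = 0.0377 kg/m³.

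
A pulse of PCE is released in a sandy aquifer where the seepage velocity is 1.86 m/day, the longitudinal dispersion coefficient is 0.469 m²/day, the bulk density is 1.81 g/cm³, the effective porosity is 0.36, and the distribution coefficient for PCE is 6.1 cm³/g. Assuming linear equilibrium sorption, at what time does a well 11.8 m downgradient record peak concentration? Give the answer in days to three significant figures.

Retardation factor R = 1 + ρ_b·K_d/n = 1 + 1.81 × 6.1/0.36 = 31.67.
Sorption retards both mechanisms: v_R = v/R = 0.05873 m/day, D_R = D/R = 0.01481 m²/day.
Peak time from v_R²t² + 2D_R t − x² = 0: t = (√(D_R² + v_R²x²) − D_R)/v_R².
√(D_R² + v_R²x²) = √(0.01481² + 0.05873² × 11.8²) = 0.6932; v_R² = 0.003449.
t = (0.6932 − 0.01481)/0.003449 = 197 days.

197 days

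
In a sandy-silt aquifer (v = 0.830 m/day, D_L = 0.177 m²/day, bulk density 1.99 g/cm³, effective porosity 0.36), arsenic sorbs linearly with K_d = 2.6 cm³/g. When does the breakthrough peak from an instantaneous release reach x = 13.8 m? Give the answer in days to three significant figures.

252 days

Retardation factor R = 1 + ρ_b·K_d/n = 1 + 1.99 × 2.6/0.36 = 15.37.
Sorption retards both mechanisms: v_R = v/R = 0.05400 m/day, D_R = D/R = 0.01152 m²/day.
Peak time from v_R²t² + 2D_R t − x² = 0: t = (√(D_R² + v_R²x²) − D_R)/v_R².
√(D_R² + v_R²x²) = √(0.01152² + 0.05400² × 13.8²) = 0.7453; v_R² = 0.002916.
t = (0.7453 − 0.01152)/0.002916 = 252 days.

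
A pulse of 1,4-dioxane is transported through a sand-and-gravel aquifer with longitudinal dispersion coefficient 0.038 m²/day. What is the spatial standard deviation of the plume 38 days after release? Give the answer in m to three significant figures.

1.70 m

Dispersive spreading gives a Gaussian with σ² = 2Dt; advection only shifts the center.
σ = √(2 × 0.038 × 38) = 1.70 m.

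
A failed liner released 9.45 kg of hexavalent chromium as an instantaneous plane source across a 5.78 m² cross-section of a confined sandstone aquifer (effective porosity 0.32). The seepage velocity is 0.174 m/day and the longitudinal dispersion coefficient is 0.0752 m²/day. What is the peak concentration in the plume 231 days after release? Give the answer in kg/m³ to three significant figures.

0.346 kg/m³

The peak of an instantaneous 1D plume sits at x = vt; there the Gaussian factor is 1 and C_max = M/(n_e·A·√(4πDt)), where n_e·A is the pore area the mass is dissolved in.
√(4πDt) = √(4π × 0.0752 × 231) = 14.77 m, so C_max = 9.45/(0.32 × 5.78 × 14.77) = 0.346 kg/m³.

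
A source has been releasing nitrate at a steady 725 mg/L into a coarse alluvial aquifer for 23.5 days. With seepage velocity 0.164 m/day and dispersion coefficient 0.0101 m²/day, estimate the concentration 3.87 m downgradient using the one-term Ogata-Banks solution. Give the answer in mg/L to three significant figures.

356 mg/L

For a continuous step input, C/C₀ ≈ ½·erfc((x−vt)/(2√(Dt))).
vt = 0.164 × 23.5 = 3.854 m and 2√(Dt) = 2√(0.0101 × 23.5) = 0.9744 m.
Argument (x−vt)/(2√(Dt)) = (3.87 − 3.854)/0.9744 = 0.01642; ½·erfc(0.01642) = 0.4907.
C = 725 × 0.4907 = 356 mg/L.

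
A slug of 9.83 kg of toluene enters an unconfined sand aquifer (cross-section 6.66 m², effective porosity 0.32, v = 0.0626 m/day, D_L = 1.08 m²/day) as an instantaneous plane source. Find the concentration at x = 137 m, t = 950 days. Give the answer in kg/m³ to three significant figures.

For an instantaneous plane source, C(x,t) = M/(n_e·A·√(4πDt)) · exp(−(x−vt)²/(4Dt)), with n_e·A the pore (flow) area.
Plume center vt = 0.0626 × 950 = 59.47 m, so the well at 137 m is 77.53 m downgradient of the peak.
√(4πDt) = 113.5 m, giving peak height M/(n_e·A·√(4πDt)) = 9.83/(0.32 × 6.66 × 113.5) = 0.04064 kg/m³.
(x−vt)²/(4Dt) = (77.53)²/(4 × 1.08 × 950) = 1.465; exp(−1.465) = 0.2311.
C = 0.04064 × 0.2311 = 0.00939 kg/m³.

0.00939 kg/m³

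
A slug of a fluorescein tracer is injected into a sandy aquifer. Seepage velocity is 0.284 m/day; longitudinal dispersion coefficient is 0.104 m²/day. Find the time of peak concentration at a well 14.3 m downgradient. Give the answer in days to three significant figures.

49.1 days

For the 1D instantaneous-source solution, setting ∂C/∂t = 0 at fixed x gives v²t² + 2Dt − x² = 0, so t = (√(D² + v²x²) − D)/v².
√(D² + v²x²) = √(0.104² + 0.284² × 14.3²) = 4.063; v² = 0.080656.
t = (4.063 − 0.104)/0.080656 = 49.1 days (vs. the pure-advection estimate x/v = 50.4 d).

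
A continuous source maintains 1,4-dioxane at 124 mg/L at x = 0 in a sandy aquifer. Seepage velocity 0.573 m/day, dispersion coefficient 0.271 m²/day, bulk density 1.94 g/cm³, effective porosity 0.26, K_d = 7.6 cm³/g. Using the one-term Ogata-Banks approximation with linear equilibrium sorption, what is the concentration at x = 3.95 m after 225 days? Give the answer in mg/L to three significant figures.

Retardation factor R = 1 + ρ_b·K_d/n = 1 + 1.94 × 7.6/0.26 = 57.71.
Sorption retards both mechanisms: v_R = v/R = 0.009929 m/day, D_R = D/R = 0.004696 m²/day.
v_R·t = 0.009929 × 225 = 2.234025 m; 2√(D_R t) = 2.056 m; argument = (3.95 − 2.234025)/2.056 = 0.8346.
C = C₀ × ½·erfc(0.8346) = 124 × 0.1189 = 14.7 mg/L.

14.7 mg/L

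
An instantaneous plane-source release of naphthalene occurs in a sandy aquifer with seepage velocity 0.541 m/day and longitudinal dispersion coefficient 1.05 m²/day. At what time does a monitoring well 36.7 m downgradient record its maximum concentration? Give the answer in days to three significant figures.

64.3 days

For the 1D instantaneous-source solution, setting ∂C/∂t = 0 at fixed x gives v²t² + 2Dt − x² = 0, so t = (√(D² + v²x²) − D)/v².
√(D² + v²x²) = √(1.05² + 0.541² × 36.7²) = 19.88; v² = 0.292681.
t = (19.88 − 1.05)/0.292681 = 64.3 days (vs. the pure-advection estimate x/v = 67.8 d).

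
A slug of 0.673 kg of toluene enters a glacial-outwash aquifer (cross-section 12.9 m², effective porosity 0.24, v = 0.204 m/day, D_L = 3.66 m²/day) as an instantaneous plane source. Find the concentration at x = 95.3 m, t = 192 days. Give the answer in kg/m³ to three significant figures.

0.000754 kg/m³

For an instantaneous plane source, C(x,t) = M/(n_e·A·√(4πDt)) · exp(−(x−vt)²/(4Dt)), with n_e·A the pore (flow) area.
Plume center vt = 0.204 × 192 = 39.168 m, so the well at 95.3 m is 56.132 m downgradient of the peak.
√(4πDt) = 93.97 m, giving peak height M/(n_e·A·√(4πDt)) = 0.673/(0.24 × 12.9 × 93.97) = 0.002313 kg/m³.
(x−vt)²/(4Dt) = (56.132)²/(4 × 3.66 × 192) = 1.121; exp(−1.121) = 0.3260.
C = 0.002313 × 0.3260 = 0.000754 kg/m³.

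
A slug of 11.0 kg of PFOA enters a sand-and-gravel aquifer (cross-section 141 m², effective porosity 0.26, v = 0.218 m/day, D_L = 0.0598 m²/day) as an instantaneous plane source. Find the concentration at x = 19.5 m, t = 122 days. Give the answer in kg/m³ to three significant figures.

0.00558 kg/m³

For an instantaneous plane source, C(x,t) = M/(n_e·A·√(4πDt)) · exp(−(x−vt)²/(4Dt)), with n_e·A the pore (flow) area.
Plume center vt = 0.218 × 122 = 26.596 m, so the well at 19.5 m is 7.096 m upgradient of the peak.
√(4πDt) = 9.575 m, giving peak height M/(n_e·A·√(4πDt)) = 11.0/(0.26 × 141 × 9.575) = 0.03134 kg/m³.
(x−vt)²/(4Dt) = (-7.096)²/(4 × 0.0598 × 122) = 1.725; exp(−1.725) = 0.1782.
C = 0.03134 × 0.1782 = 0.00558 kg/m³.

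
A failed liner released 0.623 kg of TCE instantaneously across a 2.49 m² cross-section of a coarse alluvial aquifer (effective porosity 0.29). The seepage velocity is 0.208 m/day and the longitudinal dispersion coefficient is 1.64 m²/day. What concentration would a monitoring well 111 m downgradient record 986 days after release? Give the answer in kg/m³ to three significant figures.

For an instantaneous plane source, C(x,t) = M/(n_e·A·√(4πDt)) · exp(−(x−vt)²/(4Dt)), with n_e·A the pore (flow) area.
Plume center vt = 0.208 × 986 = 205.088 m, so the well at 111 m is 94.088 m upgradient of the peak.
√(4πDt) = 142.5 m, giving peak height M/(n_e·A·√(4πDt)) = 0.623/(0.29 × 2.49 × 142.5) = 0.006054 kg/m³.
(x−vt)²/(4Dt) = (-94.088)²/(4 × 1.64 × 986) = 1.369; exp(−1.369) = 0.2544.
C = 0.006054 × 0.2544 = 0.00154 kg/m³.

0.00154 kg/m³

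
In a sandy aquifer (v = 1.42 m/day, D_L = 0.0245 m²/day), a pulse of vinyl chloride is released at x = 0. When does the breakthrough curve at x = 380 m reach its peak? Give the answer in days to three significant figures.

268 days

For the 1D instantaneous-source solution, setting ∂C/∂t = 0 at fixed x gives v²t² + 2Dt − x² = 0, so t = (√(D² + v²x²) − D)/v².
√(D² + v²x²) = √(0.0245² + 1.42² × 380²) = 539.6; v² = 2.0164.
t = (539.6 − 0.0245)/2.0164 = 268 days (vs. the pure-advection estimate x/v = 268 d).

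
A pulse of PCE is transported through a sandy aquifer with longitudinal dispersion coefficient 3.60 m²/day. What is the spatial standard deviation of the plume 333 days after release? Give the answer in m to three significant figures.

49.0 m

Dispersive spreading gives a Gaussian with σ² = 2Dt; advection only shifts the center.
σ = √(2 × 3.60 × 333) = 49.0 m.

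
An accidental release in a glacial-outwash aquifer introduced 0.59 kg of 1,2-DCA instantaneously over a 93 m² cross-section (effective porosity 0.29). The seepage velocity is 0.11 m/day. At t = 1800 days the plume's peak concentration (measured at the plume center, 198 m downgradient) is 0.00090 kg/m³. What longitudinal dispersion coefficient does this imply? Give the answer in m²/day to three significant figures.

0.0261 m²/day

At the plume center C_max = M/(n_e·A·√(4πDt)), so D = M²/(4πt·(n_e·A·C_max)²).
n_e·A·C_max = 0.29 × 93 × 0.00090 = 0.02427 kg/m.
D = 0.59²/(4π × 1800 × 0.02427²) = 0.0261 m²/day.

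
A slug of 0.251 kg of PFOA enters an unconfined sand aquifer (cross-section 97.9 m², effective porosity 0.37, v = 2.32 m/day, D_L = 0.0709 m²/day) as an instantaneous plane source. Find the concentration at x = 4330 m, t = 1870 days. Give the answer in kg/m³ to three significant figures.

0.000149 kg/m³

For an instantaneous plane source, C(x,t) = M/(n_e·A·√(4πDt)) · exp(−(x−vt)²/(4Dt)), with n_e·A the pore (flow) area.
Plume center vt = 2.32 × 1870 = 4338.4 m, so the well at 4330 m is 8.4 m upgradient of the peak.
√(4πDt) = 40.82 m, giving peak height M/(n_e·A·√(4πDt)) = 0.251/(0.37 × 97.9 × 40.82) = 0.0001698 kg/m³.
(x−vt)²/(4Dt) = (-8.4)²/(4 × 0.0709 × 1870) = 0.1330; exp(−0.1330) = 0.8755.
C = 0.0001698 × 0.8755 = 0.000149 kg/m³.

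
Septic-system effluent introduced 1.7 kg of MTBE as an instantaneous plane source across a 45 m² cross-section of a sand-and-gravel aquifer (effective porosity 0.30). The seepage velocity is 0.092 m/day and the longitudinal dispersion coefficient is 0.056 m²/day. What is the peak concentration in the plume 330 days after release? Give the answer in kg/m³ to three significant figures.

0.00826 kg/m³

The peak of an instantaneous 1D plume sits at x = vt; there the Gaussian factor is 1 and C_max = M/(n_e·A·√(4πDt)), where n_e·A is the pore area the mass is dissolved in.
√(4πDt) = √(4π × 0.056 × 330) = 15.24 m, so C_max = 1.7/(0.30 × 45 × 15.24) = 0.00826 kg/m³.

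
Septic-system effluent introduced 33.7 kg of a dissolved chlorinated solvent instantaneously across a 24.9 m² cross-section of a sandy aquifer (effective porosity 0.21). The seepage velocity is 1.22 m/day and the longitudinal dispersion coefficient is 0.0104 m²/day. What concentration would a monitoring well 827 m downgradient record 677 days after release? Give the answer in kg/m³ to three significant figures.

For an instantaneous plane source, C(x,t) = M/(n_e·A·√(4πDt)) · exp(−(x−vt)²/(4Dt)), with n_e·A the pore (flow) area.
Plume center vt = 1.22 × 677 = 825.94 m, so the well at 827 m is 1.06 m downgradient of the peak.
√(4πDt) = 9.406 m, giving peak height M/(n_e·A·√(4πDt)) = 33.7/(0.21 × 24.9 × 9.406) = 0.6852 kg/m³.
(x−vt)²/(4Dt) = (1.06)²/(4 × 0.0104 × 677) = 0.03990; exp(−0.03990) = 0.9609.
C = 0.6852 × 0.9609 = 0.658 kg/m³.

0.658 kg/m³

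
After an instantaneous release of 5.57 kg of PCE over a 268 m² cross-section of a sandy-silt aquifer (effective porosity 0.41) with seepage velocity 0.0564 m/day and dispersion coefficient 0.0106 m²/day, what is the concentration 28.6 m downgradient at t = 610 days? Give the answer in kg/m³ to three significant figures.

0.00153 kg/m³

For an instantaneous plane source, C(x,t) = M/(n_e·A·√(4πDt)) · exp(−(x−vt)²/(4Dt)), with n_e·A the pore (flow) area.
Plume center vt = 0.0564 × 610 = 34.404 m, so the well at 28.6 m is 5.804 m upgradient of the peak.
√(4πDt) = 9.014 m, giving peak height M/(n_e·A·√(4πDt)) = 5.57/(0.41 × 268 × 9.014) = 0.005624 kg/m³.
(x−vt)²/(4Dt) = (-5.804)²/(4 × 0.0106 × 610) = 1.302; exp(−1.302) = 0.2720.
C = 0.005624 × 0.2720 = 0.00153 kg/m³.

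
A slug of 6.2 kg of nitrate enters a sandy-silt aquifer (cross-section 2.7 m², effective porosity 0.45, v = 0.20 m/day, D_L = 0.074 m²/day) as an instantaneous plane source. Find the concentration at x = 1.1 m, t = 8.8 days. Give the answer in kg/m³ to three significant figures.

For an instantaneous plane source, C(x,t) = M/(n_e·A·√(4πDt)) · exp(−(x−vt)²/(4Dt)), with n_e·A the pore (flow) area.
Plume center vt = 0.20 × 8.8 = 1.76 m, so the well at 1.1 m is 0.66 m upgradient of the peak.
√(4πDt) = 2.861 m, giving peak height M/(n_e·A·√(4πDt)) = 6.2/(0.45 × 2.7 × 2.861) = 1.784 kg/m³.
(x−vt)²/(4Dt) = (-0.66)²/(4 × 0.074 × 8.8) = 0.1672; exp(−0.1672) = 0.8460.
C = 1.784 × 0.8460 = 1.51 kg/m³.

1.51 kg/m³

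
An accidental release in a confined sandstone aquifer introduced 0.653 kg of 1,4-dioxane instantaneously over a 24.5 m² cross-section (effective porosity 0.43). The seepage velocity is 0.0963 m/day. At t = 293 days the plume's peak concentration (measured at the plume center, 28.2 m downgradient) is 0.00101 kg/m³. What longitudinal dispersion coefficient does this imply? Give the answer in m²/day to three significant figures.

1.02 m²/day

At the plume center C_max = M/(n_e·A·√(4πDt)), so D = M²/(4πt·(n_e·A·C_max)²).
n_e·A·C_max = 0.43 × 24.5 × 0.00101 = 0.01064 kg/m.
D = 0.653²/(4π × 293 × 0.01064²) = 1.02 m²/day.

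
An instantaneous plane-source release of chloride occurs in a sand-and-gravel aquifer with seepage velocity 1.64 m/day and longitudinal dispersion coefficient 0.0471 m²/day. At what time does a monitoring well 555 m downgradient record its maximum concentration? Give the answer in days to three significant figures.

338 days

For the 1D instantaneous-source solution, setting ∂C/∂t = 0 at fixed x gives v²t² + 2Dt − x² = 0, so t = (√(D² + v²x²) − D)/v².
√(D² + v²x²) = √(0.0471² + 1.64² × 555²) = 910.2; v² = 2.6896.
t = (910.2 − 0.0471)/2.6896 = 338 days (vs. the pure-advection estimate x/v = 338 d).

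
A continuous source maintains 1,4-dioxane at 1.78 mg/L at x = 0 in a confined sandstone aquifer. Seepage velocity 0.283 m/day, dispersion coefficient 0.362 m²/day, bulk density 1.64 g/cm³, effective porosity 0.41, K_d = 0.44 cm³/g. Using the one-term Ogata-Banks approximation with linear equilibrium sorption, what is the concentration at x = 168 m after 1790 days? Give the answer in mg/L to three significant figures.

1.36 mg/L

Retardation factor R = 1 + ρ_b·K_d/n = 1 + 1.64 × 0.44/0.41 = 2.760.
Sorption retards both mechanisms: v_R = v/R = 0.1025 m/day, D_R = D/R = 0.1312 m²/day.
v_R·t = 0.1025 × 1790 = 183.475 m; 2√(D_R t) = 30.65 m; argument = (168 − 183.475)/30.65 = -0.5049.
C = C₀ × ½·erfc(-0.5049) = 1.78 × 0.7624 = 1.36 mg/L.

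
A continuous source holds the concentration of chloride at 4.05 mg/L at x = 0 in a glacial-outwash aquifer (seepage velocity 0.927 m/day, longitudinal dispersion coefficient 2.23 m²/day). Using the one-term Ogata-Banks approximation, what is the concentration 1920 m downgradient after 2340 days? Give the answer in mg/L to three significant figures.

For a continuous step input, C/C₀ ≈ ½·erfc((x−vt)/(2√(Dt))).
vt = 0.927 × 2340 = 2169.18 m and 2√(Dt) = 2√(2.23 × 2340) = 144.5 m.
Argument (x−vt)/(2√(Dt)) = (1920 − 2169.18)/144.5 = -1.724; ½·erfc(-1.724) = 0.9926.
C = 4.05 × 0.9926 = 4.02 mg/L.

4.02 mg/L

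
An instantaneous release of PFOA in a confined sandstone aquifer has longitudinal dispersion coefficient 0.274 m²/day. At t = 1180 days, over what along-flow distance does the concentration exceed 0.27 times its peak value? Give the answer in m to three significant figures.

The plume is Gaussian with σ = √(2Dt) = √(2 × 0.274 × 1180) = 25.43 m.
C/C_peak = exp(−Δx²/(2σ²)) = 0.27 ⇒ Δx = σ·√(−2 ln 0.27) = 25.43 × 1.618 = 41.15 m.
Width = 2Δx = 82.3 m.

82.3 m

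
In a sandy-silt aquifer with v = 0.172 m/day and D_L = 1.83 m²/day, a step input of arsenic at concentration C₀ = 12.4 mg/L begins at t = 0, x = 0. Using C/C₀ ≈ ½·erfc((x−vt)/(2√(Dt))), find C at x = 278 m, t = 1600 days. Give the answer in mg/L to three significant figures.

6.02 mg/L

For a continuous step input, C/C₀ ≈ ½·erfc((x−vt)/(2√(Dt))).
vt = 0.172 × 1600 = 275.2 m and 2√(Dt) = 2√(1.83 × 1600) = 108.2 m.
Argument (x−vt)/(2√(Dt)) = (278 − 275.2)/108.2 = 0.02588; ½·erfc(0.02588) = 0.4854.
C = 12.4 × 0.4854 = 6.02 mg/L.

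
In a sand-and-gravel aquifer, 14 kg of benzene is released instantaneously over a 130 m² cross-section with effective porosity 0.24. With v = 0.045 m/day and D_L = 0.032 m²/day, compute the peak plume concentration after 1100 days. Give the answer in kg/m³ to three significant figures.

0.0213 kg/m³

The peak of an instantaneous 1D plume sits at x = vt; there the Gaussian factor is 1 and C_max = M/(n_e·A·√(4πDt)), where n_e·A is the pore area the mass is dissolved in.
√(4πDt) = √(4π × 0.032 × 1100) = 21.03 m, so C_max = 14/(0.24 × 130 × 21.03) = 0.0213 kg/m³.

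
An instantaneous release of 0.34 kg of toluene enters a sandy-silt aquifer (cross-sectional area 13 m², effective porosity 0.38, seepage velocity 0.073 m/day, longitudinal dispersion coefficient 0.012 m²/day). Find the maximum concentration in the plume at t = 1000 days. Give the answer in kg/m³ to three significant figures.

0.00560 kg/m³

The peak of an instantaneous 1D plume sits at x = vt; there the Gaussian factor is 1 and C_max = M/(n_e·A·√(4πDt)), where n_e·A is the pore area the mass is dissolved in.
√(4πDt) = √(4π × 0.012 × 1000) = 12.28 m, so C_max = 0.34/(0.38 × 13 × 12.28) = 0.00560 kg/m³.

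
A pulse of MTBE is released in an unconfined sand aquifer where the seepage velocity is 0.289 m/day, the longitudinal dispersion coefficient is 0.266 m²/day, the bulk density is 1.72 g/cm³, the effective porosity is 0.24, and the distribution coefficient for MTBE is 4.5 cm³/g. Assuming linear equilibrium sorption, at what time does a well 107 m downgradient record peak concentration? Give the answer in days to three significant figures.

12200 days

Retardation factor R = 1 + ρ_b·K_d/n = 1 + 1.72 × 4.5/0.24 = 33.25.
Sorption retards both mechanisms: v_R = v/R = 0.008692 m/day, D_R = D/R = 0.008000 m²/day.
Peak time from v_R²t² + 2D_R t − x² = 0: t = (√(D_R² + v_R²x²) − D_R)/v_R².
√(D_R² + v_R²x²) = √(0.008000² + 0.008692² × 107²) = 0.9301; v_R² = 7.555e-05.
t = (0.9301 − 0.008000)/7.555e-05 = 12200 days.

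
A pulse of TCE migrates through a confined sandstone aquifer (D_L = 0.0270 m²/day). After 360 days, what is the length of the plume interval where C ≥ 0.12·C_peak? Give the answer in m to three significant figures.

The plume is Gaussian with σ = √(2Dt) = √(2 × 0.0270 × 360) = 4.409 m.
C/C_peak = exp(−Δx²/(2σ²)) = 0.12 ⇒ Δx = σ·√(−2 ln 0.12) = 4.409 × 2.059 = 9.078 m.
Width = 2Δx = 18.2 m.

18.2 m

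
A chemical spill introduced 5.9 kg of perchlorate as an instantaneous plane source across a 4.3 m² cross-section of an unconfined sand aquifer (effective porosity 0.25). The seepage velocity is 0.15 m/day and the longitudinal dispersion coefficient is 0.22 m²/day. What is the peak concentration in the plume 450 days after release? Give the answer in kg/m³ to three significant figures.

The peak of an instantaneous 1D plume sits at x = vt; there the Gaussian factor is 1 and C_max = M/(n_e·A·√(4πDt)), where n_e·A is the pore area the mass is dissolved in.
√(4πDt) = √(4π × 0.22 × 450) = 35.27 m, so C_max = 5.9/(0.25 × 4.3 × 35.27) = 0.156 kg/m³.

0.156 kg/m³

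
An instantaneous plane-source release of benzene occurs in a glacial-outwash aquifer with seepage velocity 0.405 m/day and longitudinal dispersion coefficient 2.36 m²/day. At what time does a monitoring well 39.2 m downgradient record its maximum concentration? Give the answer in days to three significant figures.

For the 1D instantaneous-source solution, setting ∂C/∂t = 0 at fixed x gives v²t² + 2Dt − x² = 0, so t = (√(D² + v²x²) − D)/v².
√(D² + v²x²) = √(2.36² + 0.405² × 39.2²) = 16.05; v² = 0.164025.
t = (16.05 − 2.36)/0.164025 = 83.5 days (vs. the pure-advection estimate x/v = 96.8 d).

83.5 days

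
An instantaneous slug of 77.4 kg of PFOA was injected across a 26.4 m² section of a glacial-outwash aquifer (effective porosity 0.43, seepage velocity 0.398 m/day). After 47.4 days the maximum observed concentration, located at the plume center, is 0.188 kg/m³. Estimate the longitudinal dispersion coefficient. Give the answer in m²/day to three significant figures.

At the plume center C_max = M/(n_e·A·√(4πDt)), so D = M²/(4πt·(n_e·A·C_max)²).
n_e·A·C_max = 0.43 × 26.4 × 0.188 = 2.134 kg/m.
D = 77.4²/(4π × 47.4 × 2.134²) = 2.21 m²/day.

2.21 m²/day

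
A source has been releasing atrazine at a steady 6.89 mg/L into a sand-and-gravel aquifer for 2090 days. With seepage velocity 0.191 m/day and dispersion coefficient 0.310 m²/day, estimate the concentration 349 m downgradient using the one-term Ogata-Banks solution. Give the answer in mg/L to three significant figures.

6.33 mg/L

For a continuous step input, C/C₀ ≈ ½·erfc((x−vt)/(2√(Dt))).
vt = 0.191 × 2090 = 399.19 m and 2√(Dt) = 2√(0.310 × 2090) = 50.91 m.
Argument (x−vt)/(2√(Dt)) = (349 − 399.19)/50.91 = -0.9859; ½·erfc(-0.9859) = 0.9184.
C = 6.89 × 0.9184 = 6.33 mg/L.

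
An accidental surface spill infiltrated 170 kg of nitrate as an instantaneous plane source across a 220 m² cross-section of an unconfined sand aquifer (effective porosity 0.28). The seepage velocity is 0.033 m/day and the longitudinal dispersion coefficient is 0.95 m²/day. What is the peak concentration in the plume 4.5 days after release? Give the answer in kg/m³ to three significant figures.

0.377 kg/m³

The peak of an instantaneous 1D plume sits at x = vt; there the Gaussian factor is 1 and C_max = M/(n_e·A·√(4πDt)), where n_e·A is the pore area the mass is dissolved in.
√(4πDt) = √(4π × 0.95 × 4.5) = 7.329 m, so C_max = 170/(0.28 × 220 × 7.329) = 0.377 kg/m³.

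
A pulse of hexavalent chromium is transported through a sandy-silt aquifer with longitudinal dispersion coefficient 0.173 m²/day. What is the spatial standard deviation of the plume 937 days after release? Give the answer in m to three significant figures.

18.0 m

Dispersive spreading gives a Gaussian with σ² = 2Dt; advection only shifts the center.
σ = √(2 × 0.173 × 937) = 18.0 m.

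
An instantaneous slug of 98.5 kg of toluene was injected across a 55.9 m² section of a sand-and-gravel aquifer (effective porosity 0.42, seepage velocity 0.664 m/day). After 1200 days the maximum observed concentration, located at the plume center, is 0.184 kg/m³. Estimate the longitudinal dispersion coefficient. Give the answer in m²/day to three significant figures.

At the plume center C_max = M/(n_e·A·√(4πDt)), so D = M²/(4πt·(n_e·A·C_max)²).
n_e·A·C_max = 0.42 × 55.9 × 0.184 = 4.320 kg/m.
D = 98.5²/(4π × 1200 × 4.320²) = 0.0345 m²/day.

0.0345 m²/day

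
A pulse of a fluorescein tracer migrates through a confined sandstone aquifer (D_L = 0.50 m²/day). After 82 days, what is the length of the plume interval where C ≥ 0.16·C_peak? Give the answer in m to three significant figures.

The plume is Gaussian with σ = √(2Dt) = √(2 × 0.50 × 82) = 9.055 m.
C/C_peak = exp(−Δx²/(2σ²)) = 0.16 ⇒ Δx = σ·√(−2 ln 0.16) = 9.055 × 1.914 = 17.33 m.
Width = 2Δx = 34.7 m.

34.7 m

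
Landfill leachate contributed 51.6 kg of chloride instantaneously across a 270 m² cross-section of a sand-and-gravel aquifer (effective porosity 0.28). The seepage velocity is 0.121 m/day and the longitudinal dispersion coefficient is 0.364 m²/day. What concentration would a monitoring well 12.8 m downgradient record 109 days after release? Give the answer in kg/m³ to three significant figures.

For an instantaneous plane source, C(x,t) = M/(n_e·A·√(4πDt)) · exp(−(x−vt)²/(4Dt)), with n_e·A the pore (flow) area.
Plume center vt = 0.121 × 109 = 13.189 m, so the well at 12.8 m is 0.389 m upgradient of the peak.
√(4πDt) = 22.33 m, giving peak height M/(n_e·A·√(4πDt)) = 51.6/(0.28 × 270 × 22.33) = 0.03057 kg/m³.
(x−vt)²/(4Dt) = (-0.389)²/(4 × 0.364 × 109) = 0.0009535; exp(−0.0009535) = 0.9990.
C = 0.03057 × 0.9990 = 0.0305 kg/m³.

0.0305 kg/m³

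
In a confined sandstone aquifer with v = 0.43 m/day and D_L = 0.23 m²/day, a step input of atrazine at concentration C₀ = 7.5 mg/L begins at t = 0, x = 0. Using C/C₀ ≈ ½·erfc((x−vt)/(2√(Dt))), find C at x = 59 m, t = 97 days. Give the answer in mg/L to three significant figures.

0.0362 mg/L

For a continuous step input, C/C₀ ≈ ½·erfc((x−vt)/(2√(Dt))).
vt = 0.43 × 97 = 41.71 m and 2√(Dt) = 2√(0.23 × 97) = 9.447 m.
Argument (x−vt)/(2√(Dt)) = (59 − 41.71)/9.447 = 1.830; ½·erfc(1.830) = 0.004827.
C = 7.5 × 0.004827 = 0.0362 mg/L.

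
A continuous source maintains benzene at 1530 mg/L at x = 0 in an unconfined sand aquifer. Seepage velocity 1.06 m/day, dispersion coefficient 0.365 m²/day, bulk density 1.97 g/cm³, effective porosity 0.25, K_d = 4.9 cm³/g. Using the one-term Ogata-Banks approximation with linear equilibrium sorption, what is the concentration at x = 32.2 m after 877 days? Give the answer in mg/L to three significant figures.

Retardation factor R = 1 + ρ_b·K_d/n = 1 + 1.97 × 4.9/0.25 = 39.61.
Sorption retards both mechanisms: v_R = v/R = 0.02676 m/day, D_R = D/R = 0.009215 m²/day.
v_R·t = 0.02676 × 877 = 23.46852 m; 2√(D_R t) = 5.686 m; argument = (32.2 − 23.46852)/5.686 = 1.536.
C = C₀ × ½·erfc(1.536) = 1530 × 0.01492 = 22.8 mg/L.

22.8 mg/L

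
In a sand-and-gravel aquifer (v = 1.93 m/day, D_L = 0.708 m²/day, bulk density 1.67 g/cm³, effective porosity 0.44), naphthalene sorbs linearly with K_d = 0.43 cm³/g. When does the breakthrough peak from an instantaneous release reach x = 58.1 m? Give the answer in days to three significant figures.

78.7 days

Retardation factor R = 1 + ρ_b·K_d/n = 1 + 1.67 × 0.43/0.44 = 2.632.
Sorption retards both mechanisms: v_R = v/R = 0.7333 m/day, D_R = D/R = 0.2690 m²/day.
Peak time from v_R²t² + 2D_R t − x² = 0: t = (√(D_R² + v_R²x²) − D_R)/v_R².
√(D_R² + v_R²x²) = √(0.2690² + 0.7333² × 58.1²) = 42.61; v_R² = 0.5377.
t = (42.61 − 0.2690)/0.5377 = 78.7 days.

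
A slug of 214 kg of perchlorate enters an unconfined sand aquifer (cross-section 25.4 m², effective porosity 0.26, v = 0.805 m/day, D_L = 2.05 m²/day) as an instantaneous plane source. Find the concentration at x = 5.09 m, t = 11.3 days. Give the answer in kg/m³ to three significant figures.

For an instantaneous plane source, C(x,t) = M/(n_e·A·√(4πDt)) · exp(−(x−vt)²/(4Dt)), with n_e·A the pore (flow) area.
Plume center vt = 0.805 × 11.3 = 9.0965 m, so the well at 5.09 m is 4.0065 m upgradient of the peak.
√(4πDt) = 17.06 m, giving peak height M/(n_e·A·√(4πDt)) = 214/(0.26 × 25.4 × 17.06) = 1.899 kg/m³.
(x−vt)²/(4Dt) = (-4.0065)²/(4 × 2.05 × 11.3) = 0.1732; exp(−0.1732) = 0.8410.
C = 1.899 × 0.8410 = 1.60 kg/m³.

1.60 kg/m³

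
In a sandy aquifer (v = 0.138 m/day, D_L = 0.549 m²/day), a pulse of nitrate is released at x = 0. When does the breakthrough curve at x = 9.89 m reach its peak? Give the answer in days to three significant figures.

For the 1D instantaneous-source solution, setting ∂C/∂t = 0 at fixed x gives v²t² + 2Dt − x² = 0, so t = (√(D² + v²x²) − D)/v².
√(D² + v²x²) = √(0.549² + 0.138² × 9.89²) = 1.471; v² = 0.019044.
t = (1.471 − 0.549)/0.019044 = 48.4 days (vs. the pure-advection estimate x/v = 71.7 d).

48.4 days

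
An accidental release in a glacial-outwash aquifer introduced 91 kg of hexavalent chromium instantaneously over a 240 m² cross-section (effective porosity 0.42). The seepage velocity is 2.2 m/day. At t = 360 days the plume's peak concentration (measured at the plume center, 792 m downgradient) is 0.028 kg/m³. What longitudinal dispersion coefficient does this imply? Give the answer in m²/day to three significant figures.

At the plume center C_max = M/(n_e·A·√(4πDt)), so D = M²/(4πt·(n_e·A·C_max)²).
n_e·A·C_max = 0.42 × 240 × 0.028 = 2.822 kg/m.
D = 91²/(4π × 360 × 2.822²) = 0.230 m²/day.

0.230 m²/day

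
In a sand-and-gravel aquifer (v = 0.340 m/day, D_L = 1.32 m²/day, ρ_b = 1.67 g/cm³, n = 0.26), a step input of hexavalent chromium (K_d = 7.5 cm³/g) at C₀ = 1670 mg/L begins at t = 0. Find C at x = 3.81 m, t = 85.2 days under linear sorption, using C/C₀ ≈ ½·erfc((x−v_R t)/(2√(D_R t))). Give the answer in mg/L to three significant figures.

110 mg/L

Retardation factor R = 1 + ρ_b·K_d/n = 1 + 1.67 × 7.5/0.26 = 49.17.
Sorption retards both mechanisms: v_R = v/R = 0.006915 m/day, D_R = D/R = 0.02685 m²/day.
v_R·t = 0.006915 × 85.2 = 0.589158 m; 2√(D_R t) = 3.025 m; argument = (3.81 − 0.589158)/3.025 = 1.065.
C = C₀ × ½·erfc(1.065) = 1670 × 0.06602 = 110 mg/L.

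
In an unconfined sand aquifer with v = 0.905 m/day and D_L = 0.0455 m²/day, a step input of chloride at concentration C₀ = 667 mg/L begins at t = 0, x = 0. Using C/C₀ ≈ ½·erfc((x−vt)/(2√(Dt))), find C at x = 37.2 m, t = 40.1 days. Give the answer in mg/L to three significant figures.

211 mg/L

For a continuous step input, C/C₀ ≈ ½·erfc((x−vt)/(2√(Dt))).
vt = 0.905 × 40.1 = 36.2905 m and 2√(Dt) = 2√(0.0455 × 40.1) = 2.702 m.
Argument (x−vt)/(2√(Dt)) = (37.2 − 36.2905)/2.702 = 0.3366; ½·erfc(0.3366) = 0.3170.
C = 667 × 0.3170 = 211 mg/L.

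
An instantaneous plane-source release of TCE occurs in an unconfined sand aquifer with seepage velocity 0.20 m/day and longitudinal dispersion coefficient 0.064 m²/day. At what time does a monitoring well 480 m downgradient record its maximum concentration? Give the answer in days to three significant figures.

2400 days

For the 1D instantaneous-source solution, setting ∂C/∂t = 0 at fixed x gives v²t² + 2Dt − x² = 0, so t = (√(D² + v²x²) − D)/v².
√(D² + v²x²) = √(0.064² + 0.20² × 480²) = 96.00; v² = 0.04.
t = (96.00 − 0.064)/0.04 = 2400 days (vs. the pure-advection estimate x/v = 2400 d).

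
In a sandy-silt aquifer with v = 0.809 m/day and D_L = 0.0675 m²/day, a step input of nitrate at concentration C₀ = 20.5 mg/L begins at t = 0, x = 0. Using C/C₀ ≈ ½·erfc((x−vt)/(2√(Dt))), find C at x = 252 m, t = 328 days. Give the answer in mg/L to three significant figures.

For a continuous step input, C/C₀ ≈ ½·erfc((x−vt)/(2√(Dt))).
vt = 0.809 × 328 = 265.352 m and 2√(Dt) = 2√(0.0675 × 328) = 9.411 m.
Argument (x−vt)/(2√(Dt)) = (252 − 265.352)/9.411 = -1.419; ½·erfc(-1.419) = 0.9776.
C = 20.5 × 0.9776 = 20.0 mg/L.

20.0 mg/L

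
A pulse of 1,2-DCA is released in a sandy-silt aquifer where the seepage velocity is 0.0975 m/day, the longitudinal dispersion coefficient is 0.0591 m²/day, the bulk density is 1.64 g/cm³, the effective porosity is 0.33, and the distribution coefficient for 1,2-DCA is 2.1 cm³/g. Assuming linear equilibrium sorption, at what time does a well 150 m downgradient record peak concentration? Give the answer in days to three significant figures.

17500 days

Retardation factor R = 1 + ρ_b·K_d/n = 1 + 1.64 × 2.1/0.33 = 11.44.
Sorption retards both mechanisms: v_R = v/R = 0.008523 m/day, D_R = D/R = 0.005166 m²/day.
Peak time from v_R²t² + 2D_R t − x² = 0: t = (√(D_R² + v_R²x²) − D_R)/v_R².
√(D_R² + v_R²x²) = √(0.005166² + 0.008523² × 150²) = 1.278; v_R² = 7.264e-05.
t = (1.278 − 0.005166)/7.264e-05 = 17500 days.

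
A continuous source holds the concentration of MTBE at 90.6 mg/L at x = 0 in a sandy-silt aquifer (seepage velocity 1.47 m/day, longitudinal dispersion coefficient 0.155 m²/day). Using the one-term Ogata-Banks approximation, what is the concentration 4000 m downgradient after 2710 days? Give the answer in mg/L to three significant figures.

For a continuous step input, C/C₀ ≈ ½·erfc((x−vt)/(2√(Dt))).
vt = 1.47 × 2710 = 3983.7 m and 2√(Dt) = 2√(0.155 × 2710) = 40.99 m.
Argument (x−vt)/(2√(Dt)) = (4000 − 3983.7)/40.99 = 0.3977; ½·erfc(0.3977) = 0.2869.
C = 90.6 × 0.2869 = 26.0 mg/L.

26.0 mg/L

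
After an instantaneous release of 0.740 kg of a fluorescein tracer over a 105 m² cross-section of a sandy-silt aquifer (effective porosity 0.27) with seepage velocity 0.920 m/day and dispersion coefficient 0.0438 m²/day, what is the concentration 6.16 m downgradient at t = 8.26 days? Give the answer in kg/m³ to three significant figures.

0.00293 kg/m³

For an instantaneous plane source, C(x,t) = M/(n_e·A·√(4πDt)) · exp(−(x−vt)²/(4Dt)), with n_e·A the pore (flow) area.
Plume center vt = 0.920 × 8.26 = 7.5992 m, so the well at 6.16 m is 1.4392 m upgradient of the peak.
√(4πDt) = 2.132 m, giving peak height M/(n_e·A·√(4πDt)) = 0.740/(0.27 × 105 × 2.132) = 0.01224 kg/m³.
(x−vt)²/(4Dt) = (-1.4392)²/(4 × 0.0438 × 8.26) = 1.431; exp(−1.431) = 0.2391.
C = 0.01224 × 0.2391 = 0.00293 kg/m³.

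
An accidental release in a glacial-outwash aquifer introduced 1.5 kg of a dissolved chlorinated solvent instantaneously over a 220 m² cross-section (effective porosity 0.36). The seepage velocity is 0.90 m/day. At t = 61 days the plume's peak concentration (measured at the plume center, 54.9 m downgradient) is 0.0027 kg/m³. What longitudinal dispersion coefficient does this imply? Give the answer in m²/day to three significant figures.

At the plume center C_max = M/(n_e·A·√(4πDt)), so D = M²/(4πt·(n_e·A·C_max)²).
n_e·A·C_max = 0.36 × 220 × 0.0027 = 0.2138 kg/m.
D = 1.5²/(4π × 61 × 0.2138²) = 0.0642 m²/day.

0.0642 m²/day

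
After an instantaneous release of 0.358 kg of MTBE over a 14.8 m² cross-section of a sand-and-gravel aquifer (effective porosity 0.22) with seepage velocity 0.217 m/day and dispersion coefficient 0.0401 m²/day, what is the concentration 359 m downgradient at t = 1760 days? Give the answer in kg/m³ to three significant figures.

For an instantaneous plane source, C(x,t) = M/(n_e·A·√(4πDt)) · exp(−(x−vt)²/(4Dt)), with n_e·A the pore (flow) area.
Plume center vt = 0.217 × 1760 = 381.92 m, so the well at 359 m is 22.92 m upgradient of the peak.
√(4πDt) = 29.78 m, giving peak height M/(n_e·A·√(4πDt)) = 0.358/(0.22 × 14.8 × 29.78) = 0.003692 kg/m³.
(x−vt)²/(4Dt) = (-22.92)²/(4 × 0.0401 × 1760) = 1.861; exp(−1.861) = 0.1555.
C = 0.003692 × 0.1555 = 0.000574 kg/m³.

0.000574 kg/m³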